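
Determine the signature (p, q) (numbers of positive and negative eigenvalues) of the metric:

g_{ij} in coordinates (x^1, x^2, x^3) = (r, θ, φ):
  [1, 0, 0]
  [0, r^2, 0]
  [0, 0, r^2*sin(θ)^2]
The metric is diagonal, so its eigenvalues are the diagonal entries: 1, r^2, r^2*sin(θ)^2 (at a generic point, where coordinate-dependent entries are positive).
3 positive, 0 negative.
(3, 0) - Riemannian (positive definite)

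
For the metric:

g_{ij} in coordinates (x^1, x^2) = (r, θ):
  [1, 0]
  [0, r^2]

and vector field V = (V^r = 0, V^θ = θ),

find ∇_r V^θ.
Non-zero Christoffel symbols:
Γ^r_{θ θ} = -r
Γ^θ_{r θ} = 1/r
∇_r V^θ = ∂_r V^θ + Γ^θ_{r j} V^j
  = (0) + (0)(0) + (1/r)(θ)
  = θ/r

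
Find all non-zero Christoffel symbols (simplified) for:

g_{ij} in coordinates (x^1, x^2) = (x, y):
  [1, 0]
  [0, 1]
Using Γ^k_{ij} = (1/2) g^{km} (∂_i g_{mj} + ∂_j g_{mi} - ∂_m g_{ij}); the metric is diagonal, so only the m = k term contributes.
Every metric component is constant, so all ∂_m g_{ij} = 0 and every Christoffel symbol vanishes.
All Christoffel symbols are zero.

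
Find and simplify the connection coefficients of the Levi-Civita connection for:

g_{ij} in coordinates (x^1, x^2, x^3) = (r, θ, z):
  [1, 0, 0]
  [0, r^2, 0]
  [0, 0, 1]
Using Γ^k_{ij} = (1/2) g^{km} (∂_i g_{mj} + ∂_j g_{mi} - ∂_m g_{ij}); the metric is diagonal, so only the m = k term contributes.
Non-zero symbols (using the symmetry Γ^k_{ij} = Γ^k_{ji}):
Γ^r_{θ θ} = (1/2) g^{rr} (∂_θ g_{rθ} + ∂_θ g_{rθ} - ∂_r g_{θθ}) = (1/2)(1)((0) + (0) - (2*r)) = -r
Γ^θ_{r θ} = (1/2) g^{θθ} (∂_r g_{θθ} + ∂_θ g_{θr} - ∂_θ g_{rθ}) = (1/2)(1/r^2)((2*r) + (0) - (0)) = 1/r
All other Christoffel symbols are zero.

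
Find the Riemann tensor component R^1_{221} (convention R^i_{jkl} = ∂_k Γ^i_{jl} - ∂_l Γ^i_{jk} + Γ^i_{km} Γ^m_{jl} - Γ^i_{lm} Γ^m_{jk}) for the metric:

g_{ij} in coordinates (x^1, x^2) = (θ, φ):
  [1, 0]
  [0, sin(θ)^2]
Non-zero Christoffel symbols (Γ^k_{ij} = Γ^k_{ji}):
Γ^θ_{φ φ} = -sin(2*θ)/2
Γ^φ_{θ φ} = 1/tan(θ)
R^θ_{φ φ θ} = ∂_φ Γ^θ_{φ θ} - ∂_θ Γ^θ_{φ φ} + Γ^θ_{φ m} Γ^m_{φ θ} - Γ^θ_{θ m} Γ^m_{φ φ}
  = (0) - (-cos(2*θ)) + (-cos(θ)^2) - (0) = -sin(θ)^2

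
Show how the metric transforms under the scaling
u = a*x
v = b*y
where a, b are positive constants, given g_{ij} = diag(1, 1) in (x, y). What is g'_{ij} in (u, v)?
Invert the transformation: x = u/a, y = v/b
g'_{ij} = (∂x^k/∂x'^i)(∂x^l/∂x'^j) g_{kl}; with g_{kl} = δ_{kl} this is Σ_k (∂x^k/∂x'^i)(∂x^k/∂x'^j).
Jacobian: ∂x/∂u = 1/a, ∂x/∂v = 0, ∂y/∂u = 0, ∂y/∂v = 1/b
g'_{uu} = (1/a)(1/a) + (0)(0) = 1/a^2
g'_{uv} = (1/a)(0) + (0)(1/b) = 0
g'_{vv} = (0)(0) + (1/b)(1/b) = 1/b^2
g'_{ij} = diag(1/a^2, 1/b^2)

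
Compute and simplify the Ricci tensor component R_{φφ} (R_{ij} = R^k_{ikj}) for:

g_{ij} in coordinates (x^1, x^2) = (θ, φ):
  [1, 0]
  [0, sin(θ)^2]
Non-zero Christoffel symbols (Γ^k_{ij} = Γ^k_{ji}):
Γ^θ_{φ φ} = -sin(2*θ)/2
Γ^φ_{θ φ} = 1/tan(θ)
R^θ_{φ θ φ} = ∂_θ Γ^θ_{φ φ} - ∂_φ Γ^θ_{φ θ} + Γ^θ_{θ m} Γ^m_{φ φ} - Γ^θ_{φ m} Γ^m_{φ θ}
  = (-cos(2*θ)) - (0) + (0) - (-cos(θ)^2) = sin(θ)^2
R^φ_{φ φ φ} = 0 (a repeated index in an antisymmetric pair)
R_{φφ} = R^θ_{φ θ φ} + R^φ_{φ φ φ} = (sin(θ)^2) + (0) = sin(θ)^2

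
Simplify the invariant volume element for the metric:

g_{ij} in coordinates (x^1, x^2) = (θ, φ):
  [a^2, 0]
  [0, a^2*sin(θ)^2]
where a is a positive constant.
det(g) = a^4*sin(θ)^2
√|det(g)| = a^2*sin(θ) (taking 0 < θ < π so that |sin(θ)| = sin(θ))
Volume element: dV = a^2*sin(θ) dθ dφ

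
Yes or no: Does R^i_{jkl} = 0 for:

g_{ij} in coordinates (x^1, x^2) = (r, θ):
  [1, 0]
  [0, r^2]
Non-zero Christoffel symbols:
Γ^r_{θ θ} = -r
Γ^θ_{r θ} = 1/r
Ricci tensor: R_{rr} = 0, R_{rθ} = 0, R_{θθ} = 0
All R_{ij} vanish; in 2 dimensions the Riemann tensor is fully determined by the Ricci tensor, so R^i_{jkl} = 0: the metric is flat (curvilinear coordinates on flat space).
Yes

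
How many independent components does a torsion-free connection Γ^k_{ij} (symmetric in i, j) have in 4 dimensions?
Γ^k_{ij} has n choices for the upper index and n(n+1)/2 independent symmetric lower index pairs.
Total = 4 × 4×5/2 = 4 × 10 = 40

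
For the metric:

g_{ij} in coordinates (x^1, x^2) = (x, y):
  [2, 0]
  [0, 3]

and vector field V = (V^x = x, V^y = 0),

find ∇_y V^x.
All Christoffel symbols are zero.
∇_y V^x = ∂_y V^x + Γ^x_{y j} V^j
  = (0) + (0)(x) + (0)(0)
  = 0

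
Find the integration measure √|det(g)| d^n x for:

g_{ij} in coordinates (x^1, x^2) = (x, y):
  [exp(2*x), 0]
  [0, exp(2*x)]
det(g) = exp(4*x)
√|det(g)| = exp(2*x)
Volume element: dV = exp(2*x) dx dy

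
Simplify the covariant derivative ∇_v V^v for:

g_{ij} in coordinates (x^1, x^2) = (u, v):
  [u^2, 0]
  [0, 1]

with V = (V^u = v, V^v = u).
Non-zero Christoffel symbols:
Γ^u_{u u} = 1/u
∇_v V^v = ∂_v V^v + Γ^v_{v j} V^j
  = (0) + (0)(v) + (0)(u)
  = 0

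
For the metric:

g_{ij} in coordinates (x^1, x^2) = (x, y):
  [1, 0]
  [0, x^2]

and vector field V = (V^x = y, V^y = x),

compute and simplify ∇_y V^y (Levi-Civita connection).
Non-zero Christoffel symbols:
Γ^x_{y y} = -x
Γ^y_{x y} = 1/x
∇_y V^y = ∂_y V^y + Γ^y_{y j} V^j
  = (0) + (1/x)(y) + (0)(x)
  = y/x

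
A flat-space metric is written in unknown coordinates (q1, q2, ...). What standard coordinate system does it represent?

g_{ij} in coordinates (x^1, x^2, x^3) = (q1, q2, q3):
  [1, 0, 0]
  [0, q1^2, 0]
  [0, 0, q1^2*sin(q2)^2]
The line element ds^2 = dq1^2 + q1^2 dq2^2 + q1^2 sin(q2)^2 dq3^2 is dr^2 + r^2 dθ^2 + r^2 sin(θ)^2 dφ^2 with q1 = r, q2 = θ, q3 = φ.
spherical coordinates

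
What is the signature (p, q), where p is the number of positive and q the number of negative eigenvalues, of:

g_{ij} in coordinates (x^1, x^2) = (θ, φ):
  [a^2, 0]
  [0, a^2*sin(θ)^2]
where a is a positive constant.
The metric is diagonal, so its eigenvalues are the diagonal entries: a^2, a^2*sin(θ)^2 (at a generic point, where coordinate-dependent entries are positive).
2 positive, 0 negative.
(2, 0) - Riemannian (positive definite)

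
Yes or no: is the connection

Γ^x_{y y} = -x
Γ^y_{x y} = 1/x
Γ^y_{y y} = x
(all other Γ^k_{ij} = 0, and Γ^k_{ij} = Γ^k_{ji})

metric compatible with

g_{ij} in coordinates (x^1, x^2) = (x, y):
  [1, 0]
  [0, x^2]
Using ∇_k g_{ij} = ∂_k g_{ij} - Γ^m_{ki} g_{mj} - Γ^m_{kj} g_{im}:
∇_y g_{yy} = (0) - (x^3) - (x^3) = -2*x^3 ≠ 0
So the connection is not metric compatible (it is not the Levi-Civita connection).
No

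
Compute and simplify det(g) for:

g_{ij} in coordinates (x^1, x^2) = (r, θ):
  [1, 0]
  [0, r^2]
For a 2×2 metric: det(g) = g_{11}·g_{22} - g_{12}·g_{21}
= (1)·(r^2) - (0)·(0)
= r^2 - 0
det(g) = r^2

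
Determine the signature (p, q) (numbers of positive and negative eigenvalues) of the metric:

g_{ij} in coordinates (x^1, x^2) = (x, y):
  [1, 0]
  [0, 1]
The metric is diagonal, so its eigenvalues are the diagonal entries: 1, 1 (at a generic point, where coordinate-dependent entries are positive).
2 positive, 0 negative.
(2, 0) - Riemannian (positive definite)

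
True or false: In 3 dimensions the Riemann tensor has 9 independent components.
n^2(n^2-1)/12 = 9·8/12 = 6 independent components for n = 3.
False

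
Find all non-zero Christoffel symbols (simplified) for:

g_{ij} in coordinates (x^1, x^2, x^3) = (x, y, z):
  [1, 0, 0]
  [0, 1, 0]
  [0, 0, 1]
Using Γ^k_{ij} = (1/2) g^{km} (∂_i g_{mj} + ∂_j g_{mi} - ∂_m g_{ij}); the metric is diagonal, so only the m = k term contributes.
Every metric component is constant, so all ∂_m g_{ij} = 0 and every Christoffel symbol vanishes.
All Christoffel symbols are zero.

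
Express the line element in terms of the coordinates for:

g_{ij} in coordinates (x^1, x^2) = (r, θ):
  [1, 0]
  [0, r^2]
ds^2 = g_{ij} dx^i dx^j; only the non-zero components contribute.
ds^2 = dr^2 + r^2 dθ^2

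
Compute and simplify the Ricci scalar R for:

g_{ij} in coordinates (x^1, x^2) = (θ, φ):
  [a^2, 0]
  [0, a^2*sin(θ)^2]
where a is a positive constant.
Non-zero Christoffel symbols (Γ^k_{ij} = Γ^k_{ji}):
Γ^θ_{φ φ} = -sin(2*θ)/2
Γ^φ_{θ φ} = 1/tan(θ)
Ricci tensor (R_{ij} = R^k_{ikj}): R_{θθ} = 1, R_{θφ} = 0, R_{φφ} = sin(θ)^2
Inverse metric: g^{θθ} = 1/a^2, g^{φφ} = 1/(a^2*sin(θ)^2)
R = g^{ij} R_{ij} = (1/a^2)(1) + (1/(a^2*sin(θ)^2))(sin(θ)^2) = 2/a^2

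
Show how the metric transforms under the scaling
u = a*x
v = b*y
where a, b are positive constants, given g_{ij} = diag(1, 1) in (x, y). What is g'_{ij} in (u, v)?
Invert the transformation: x = u/a, y = v/b
g'_{ij} = (∂x^k/∂x'^i)(∂x^l/∂x'^j) g_{kl}; with g_{kl} = δ_{kl} this is Σ_k (∂x^k/∂x'^i)(∂x^k/∂x'^j).
Jacobian: ∂x/∂u = 1/a, ∂x/∂v = 0, ∂y/∂u = 0, ∂y/∂v = 1/b
g'_{uu} = (1/a)(1/a) + (0)(0) = 1/a^2
g'_{uv} = (1/a)(0) + (0)(1/b) = 0
g'_{vv} = (0)(0) + (1/b)(1/b) = 1/b^2
g'_{ij} = diag(1/a^2, 1/b^2)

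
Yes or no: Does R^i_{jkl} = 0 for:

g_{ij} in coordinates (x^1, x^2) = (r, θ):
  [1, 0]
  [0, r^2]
Non-zero Christoffel symbols:
Γ^r_{θ θ} = -r
Γ^θ_{r θ} = 1/r
Ricci tensor: R_{rr} = 0, R_{rθ} = 0, R_{θθ} = 0
All R_{ij} vanish; in 2 dimensions the Riemann tensor is fully determined by the Ricci tensor, so R^i_{jkl} = 0: the metric is flat (curvilinear coordinates on flat space).
Yes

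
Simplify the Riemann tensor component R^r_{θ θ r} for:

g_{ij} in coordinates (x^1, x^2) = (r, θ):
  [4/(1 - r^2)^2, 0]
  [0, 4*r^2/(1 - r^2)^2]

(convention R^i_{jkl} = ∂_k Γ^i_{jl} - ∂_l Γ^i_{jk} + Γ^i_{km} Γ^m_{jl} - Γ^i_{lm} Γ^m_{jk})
Non-zero Christoffel symbols (Γ^k_{ij} = Γ^k_{ji}):
Γ^r_{r r} = 2*r/(1 - r^2)
Γ^r_{θ θ} = (r^3 + r)/(r^2 - 1)
Γ^θ_{r θ} = (-r^2 - 1)/(r^3 - r)
R^r_{θ θ r} = ∂_θ Γ^r_{θ r} - ∂_r Γ^r_{θ θ} + Γ^r_{θ m} Γ^m_{θ r} - Γ^r_{r m} Γ^m_{θ θ}
  = (0) - ((r^4 - 4*r^2 - 1)/(r^2 - 1)^2) + (-(r^2 + 1)^2/(r^2 - 1)^2) - (-2*r^2*(r^2 + 1)/(r^2 - 1)^2) = 4*r^2/(r^2 - 1)^2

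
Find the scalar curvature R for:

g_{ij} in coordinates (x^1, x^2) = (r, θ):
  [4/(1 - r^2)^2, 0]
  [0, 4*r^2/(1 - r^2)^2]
Non-zero Christoffel symbols (Γ^k_{ij} = Γ^k_{ji}):
Γ^r_{r r} = 2*r/(1 - r^2)
Γ^r_{θ θ} = (r^3 + r)/(r^2 - 1)
Γ^θ_{r θ} = (-r^2 - 1)/(r^3 - r)
Ricci tensor (R_{ij} = R^k_{ikj}): R_{rr} = -4/(r^2 - 1)^2, R_{rθ} = 0, R_{θθ} = -4*r^2/(r^2 - 1)^2
Inverse metric: g^{rr} = (1 - r^2)^2/4, g^{θθ} = (1 - r^2)^2/(4*r^2)
R = g^{ij} R_{ij} = ((1 - r^2)^2/4)(-4/(r^2 - 1)^2) + ((1 - r^2)^2/(4*r^2))(-4*r^2/(r^2 - 1)^2) = -2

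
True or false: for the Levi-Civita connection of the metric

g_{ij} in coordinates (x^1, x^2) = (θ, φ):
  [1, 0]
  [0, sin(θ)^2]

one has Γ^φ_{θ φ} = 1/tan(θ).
Γ^φ_{θ φ} = (1/2) g^{φφ} (∂_θ g_{φφ} + ∂_φ g_{φθ} - ∂_φ g_{θφ}) = (1/2)(1/sin(θ)^2)((sin(2*θ)) + (0) - (0)) = 1/tan(θ)
This equals the proposed value 1/tan(θ).
True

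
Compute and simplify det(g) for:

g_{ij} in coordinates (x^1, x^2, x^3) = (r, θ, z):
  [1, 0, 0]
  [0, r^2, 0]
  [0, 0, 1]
Diagonal metric: det(g) = g_{11}·g_{22}·g_{33}
= (1)·(r^2)·(1)
det(g) = r^2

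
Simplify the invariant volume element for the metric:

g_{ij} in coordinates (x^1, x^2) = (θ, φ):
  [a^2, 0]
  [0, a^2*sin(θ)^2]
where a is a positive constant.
det(g) = a^4*sin(θ)^2
√|det(g)| = a^2*sin(θ) (taking 0 < θ < π so that |sin(θ)| = sin(θ))
Volume element: dV = a^2*sin(θ) dθ dφ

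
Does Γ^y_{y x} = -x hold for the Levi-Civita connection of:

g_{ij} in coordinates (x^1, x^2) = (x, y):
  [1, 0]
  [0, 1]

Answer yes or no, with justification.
Γ^y_{y x} = (1/2) g^{yy} (∂_y g_{yx} + ∂_x g_{yy} - ∂_y g_{yx}) = (1/2)(1)((0) + (0) - (0)) = 0
This differs from the proposed value -x.
No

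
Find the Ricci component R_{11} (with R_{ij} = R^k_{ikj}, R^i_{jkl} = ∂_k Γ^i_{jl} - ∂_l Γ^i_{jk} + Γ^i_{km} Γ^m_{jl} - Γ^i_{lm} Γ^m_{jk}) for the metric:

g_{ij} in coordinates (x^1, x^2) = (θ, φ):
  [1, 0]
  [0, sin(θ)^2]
Non-zero Christoffel symbols (Γ^k_{ij} = Γ^k_{ji}):
Γ^θ_{φ φ} = -sin(2*θ)/2
Γ^φ_{θ φ} = 1/tan(θ)
R^θ_{θ θ θ} = 0 (a repeated index in an antisymmetric pair)
R^φ_{θ φ θ} = ∂_φ Γ^φ_{θ θ} - ∂_θ Γ^φ_{θ φ} + Γ^φ_{φ m} Γ^m_{θ θ} - Γ^φ_{θ m} Γ^m_{θ φ}
  = (0) - (-1/sin(θ)^2) + (0) - (1/tan(θ)^2) = 1
R_{θθ} = R^θ_{θ θ θ} + R^φ_{θ φ θ} = (0) + (1) = 1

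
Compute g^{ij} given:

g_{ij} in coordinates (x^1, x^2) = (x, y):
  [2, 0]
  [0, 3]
The metric is diagonal, so g^{ij} is diagonal with entries 1/g_{ii}: diag(1/2, 1/3).
g^{ij}:
  [1/2, 0]
  [0, 1/3]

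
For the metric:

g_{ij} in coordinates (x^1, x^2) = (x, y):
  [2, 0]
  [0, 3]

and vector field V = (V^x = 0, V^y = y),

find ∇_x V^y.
All Christoffel symbols are zero.
∇_x V^y = ∂_x V^y + Γ^y_{x j} V^j
  = (0) + (0)(0) + (0)(y)
  = 0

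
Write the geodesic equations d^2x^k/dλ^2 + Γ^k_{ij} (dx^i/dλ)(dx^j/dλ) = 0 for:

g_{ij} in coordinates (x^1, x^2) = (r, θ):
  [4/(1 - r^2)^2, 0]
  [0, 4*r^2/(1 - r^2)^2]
Geodesic equation: d^2x^k/dλ^2 + Γ^k_{ij} (dx^i/dλ)(dx^j/dλ) = 0.
Non-zero Christoffel symbols:
Γ^r_{r r} = 2*r/(1 - r^2)
Γ^r_{θ θ} = (r^3 + r)/(r^2 - 1)
Γ^θ_{r θ} = (-r^2 - 1)/(r^3 - r)
Substituting (the symmetric pair Γ^k_{ij}, Γ^k_{ji} combines into a factor 2):
d^2r/dλ^2 + (2*r/(1 - r^2)) (dr/dλ)^2 + ((r^3 + r)/(r^2 - 1)) (dθ/dλ)^2 = 0
d^2θ/dλ^2 + ((-2*r^2 - 2)/(r^3 - r)) (dr/dλ)(dθ/dλ) = 0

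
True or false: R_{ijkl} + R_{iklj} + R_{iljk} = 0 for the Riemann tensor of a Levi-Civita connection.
This is the first (algebraic) Bianchi identity.
True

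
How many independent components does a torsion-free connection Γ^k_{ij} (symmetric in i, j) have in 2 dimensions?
Γ^k_{ij} has n choices for the upper index and n(n+1)/2 independent symmetric lower index pairs.
Total = 2 × 2×3/2 = 2 × 3 = 6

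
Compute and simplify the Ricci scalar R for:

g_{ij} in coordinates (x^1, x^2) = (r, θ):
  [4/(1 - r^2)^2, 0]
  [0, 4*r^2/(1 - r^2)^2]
Non-zero Christoffel symbols (Γ^k_{ij} = Γ^k_{ji}):
Γ^r_{r r} = 2*r/(1 - r^2)
Γ^r_{θ θ} = (r^3 + r)/(r^2 - 1)
Γ^θ_{r θ} = (-r^2 - 1)/(r^3 - r)
Ricci tensor (R_{ij} = R^k_{ikj}): R_{rr} = -4/(r^2 - 1)^2, R_{rθ} = 0, R_{θθ} = -4*r^2/(r^2 - 1)^2
Inverse metric: g^{rr} = (1 - r^2)^2/4, g^{θθ} = (1 - r^2)^2/(4*r^2)
R = g^{ij} R_{ij} = ((1 - r^2)^2/4)(-4/(r^2 - 1)^2) + ((1 - r^2)^2/(4*r^2))(-4*r^2/(r^2 - 1)^2) = -2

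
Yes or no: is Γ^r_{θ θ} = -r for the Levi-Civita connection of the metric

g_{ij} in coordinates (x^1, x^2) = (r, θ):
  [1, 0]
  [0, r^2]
Γ^r_{θ θ} = (1/2) g^{rr} (∂_θ g_{rθ} + ∂_θ g_{rθ} - ∂_r g_{θθ}) = (1/2)(1)((0) + (0) - (2*r)) = -r
This equals the proposed value -r.
Yes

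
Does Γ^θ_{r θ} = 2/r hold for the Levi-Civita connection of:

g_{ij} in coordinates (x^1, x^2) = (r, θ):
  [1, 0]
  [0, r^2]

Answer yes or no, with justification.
Γ^θ_{r θ} = (1/2) g^{θθ} (∂_r g_{θθ} + ∂_θ g_{θr} - ∂_θ g_{rθ}) = (1/2)(1/r^2)((2*r) + (0) - (0)) = 1/r
This differs from the proposed value 2/r.
No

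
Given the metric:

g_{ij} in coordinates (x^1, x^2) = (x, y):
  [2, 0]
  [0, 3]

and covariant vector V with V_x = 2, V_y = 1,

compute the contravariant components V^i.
Inverse metric (diagonal): g^{xx} = 1/2, g^{yy} = 1/3
V^i = g^{ij} V_j:
V^x = (1/2)(2) + (0)(1) = 1
V^y = (0)(2) + (1/3)(1) = 1/3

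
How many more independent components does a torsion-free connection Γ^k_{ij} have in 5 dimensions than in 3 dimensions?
Independent components in n dimensions: n × n(n+1)/2 = n^2(n+1)/2.
5D: 5 × 15 = 75
3D: 3 × 6 = 18
Difference = 75 - 18 = 57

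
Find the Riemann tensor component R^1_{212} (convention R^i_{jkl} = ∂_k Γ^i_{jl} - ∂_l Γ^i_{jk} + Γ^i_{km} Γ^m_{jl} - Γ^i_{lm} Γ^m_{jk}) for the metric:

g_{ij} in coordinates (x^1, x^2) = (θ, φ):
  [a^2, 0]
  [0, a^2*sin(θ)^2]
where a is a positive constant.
Non-zero Christoffel symbols (Γ^k_{ij} = Γ^k_{ji}):
Γ^θ_{φ φ} = -sin(2*θ)/2
Γ^φ_{θ φ} = 1/tan(θ)
R^θ_{φ θ φ} = ∂_θ Γ^θ_{φ φ} - ∂_φ Γ^θ_{φ θ} + Γ^θ_{θ m} Γ^m_{φ φ} - Γ^θ_{φ m} Γ^m_{φ θ}
  = (-cos(2*θ)) - (0) + (0) - (-cos(θ)^2) = sin(θ)^2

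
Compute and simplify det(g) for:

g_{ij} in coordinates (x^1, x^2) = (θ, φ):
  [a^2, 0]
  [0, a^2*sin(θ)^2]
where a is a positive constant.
For a 2×2 metric: det(g) = g_{11}·g_{22} - g_{12}·g_{21}
= (a^2)·(a^2*sin(θ)^2) - (0)·(0)
= a^4*sin(θ)^2 - 0
det(g) = a^4*sin(θ)^2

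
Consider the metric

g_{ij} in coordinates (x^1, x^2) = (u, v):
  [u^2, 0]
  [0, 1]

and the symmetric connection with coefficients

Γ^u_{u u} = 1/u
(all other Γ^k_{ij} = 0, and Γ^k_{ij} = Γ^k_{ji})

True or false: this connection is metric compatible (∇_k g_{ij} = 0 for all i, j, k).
Using ∇_k g_{ij} = ∂_k g_{ij} - Γ^m_{ki} g_{mj} - Γ^m_{kj} g_{im}:
e.g. ∇_u g_{uu} = (2*u) - (u) - (u) = 0
Every component ∇_k g_{ij} vanishes: the connection is metric compatible.
True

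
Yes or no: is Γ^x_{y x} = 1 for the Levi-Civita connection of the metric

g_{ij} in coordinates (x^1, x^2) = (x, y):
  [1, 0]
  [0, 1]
Γ^x_{y x} = (1/2) g^{xx} (∂_y g_{xx} + ∂_x g_{xy} - ∂_x g_{yx}) = (1/2)(1)((0) + (0) - (0)) = 0
This differs from the proposed value 1.
No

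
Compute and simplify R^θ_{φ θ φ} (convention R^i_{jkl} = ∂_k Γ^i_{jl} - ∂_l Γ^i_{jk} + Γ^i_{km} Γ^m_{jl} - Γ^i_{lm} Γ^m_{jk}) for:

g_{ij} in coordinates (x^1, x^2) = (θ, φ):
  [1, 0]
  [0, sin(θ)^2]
Non-zero Christoffel symbols (Γ^k_{ij} = Γ^k_{ji}):
Γ^θ_{φ φ} = -sin(2*θ)/2
Γ^φ_{θ φ} = 1/tan(θ)
R^θ_{φ θ φ} = ∂_θ Γ^θ_{φ φ} - ∂_φ Γ^θ_{φ θ} + Γ^θ_{θ m} Γ^m_{φ φ} - Γ^θ_{φ m} Γ^m_{φ θ}
  = (-cos(2*θ)) - (0) + (0) - (-cos(θ)^2) = sin(θ)^2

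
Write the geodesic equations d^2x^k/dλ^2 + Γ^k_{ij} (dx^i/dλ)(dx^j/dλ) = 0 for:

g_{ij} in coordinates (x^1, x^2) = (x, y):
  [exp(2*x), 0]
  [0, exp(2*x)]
Geodesic equation: d^2x^k/dλ^2 + Γ^k_{ij} (dx^i/dλ)(dx^j/dλ) = 0.
Non-zero Christoffel symbols:
Γ^x_{x x} = 1
Γ^x_{y y} = -1
Γ^y_{x y} = 1
Substituting (the symmetric pair Γ^k_{ij}, Γ^k_{ji} combines into a factor 2):
d^2x/dλ^2 + (dx/dλ)^2 - (dy/dλ)^2 = 0
d^2y/dλ^2 + 2 (dx/dλ)(dy/dλ) = 0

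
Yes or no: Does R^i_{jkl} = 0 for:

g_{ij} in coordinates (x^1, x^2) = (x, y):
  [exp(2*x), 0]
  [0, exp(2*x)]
Non-zero Christoffel symbols:
Γ^x_{x x} = 1
Γ^x_{y y} = -1
Γ^y_{x y} = 1
Ricci tensor: R_{xx} = 0, R_{xy} = 0, R_{yy} = 0
All R_{ij} vanish; in 2 dimensions the Riemann tensor is fully determined by the Ricci tensor, so R^i_{jkl} = 0: the metric is flat (curvilinear coordinates on flat space).
Yes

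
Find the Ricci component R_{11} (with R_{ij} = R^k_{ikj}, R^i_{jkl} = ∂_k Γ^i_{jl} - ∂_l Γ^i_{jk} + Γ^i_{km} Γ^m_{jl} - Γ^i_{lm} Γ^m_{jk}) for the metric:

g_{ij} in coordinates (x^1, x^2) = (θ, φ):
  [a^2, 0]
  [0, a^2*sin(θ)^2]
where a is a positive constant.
Non-zero Christoffel symbols (Γ^k_{ij} = Γ^k_{ji}):
Γ^θ_{φ φ} = -sin(2*θ)/2
Γ^φ_{θ φ} = 1/tan(θ)
R^θ_{θ θ θ} = 0 (a repeated index in an antisymmetric pair)
R^φ_{θ φ θ} = ∂_φ Γ^φ_{θ θ} - ∂_θ Γ^φ_{θ φ} + Γ^φ_{φ m} Γ^m_{θ θ} - Γ^φ_{θ m} Γ^m_{θ φ}
  = (0) - (-1/sin(θ)^2) + (0) - (1/tan(θ)^2) = 1
R_{θθ} = R^θ_{θ θ θ} + R^φ_{θ φ θ} = (0) + (1) = 1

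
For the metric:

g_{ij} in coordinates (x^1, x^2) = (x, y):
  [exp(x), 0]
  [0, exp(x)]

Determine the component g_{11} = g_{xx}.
With x^1 = x, x^2 = y, g_{11} = g_{xx} is the row-1, column-1 entry of the matrix.
g_{11} = exp(x)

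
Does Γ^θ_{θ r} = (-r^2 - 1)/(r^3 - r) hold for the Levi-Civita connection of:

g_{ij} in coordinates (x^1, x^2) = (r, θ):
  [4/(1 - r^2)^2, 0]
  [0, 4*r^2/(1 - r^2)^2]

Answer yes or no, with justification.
Γ^θ_{θ r} = (1/2) g^{θθ} (∂_θ g_{θr} + ∂_r g_{θθ} - ∂_θ g_{θr}) = (1/2)((1 - r^2)^2/(4*r^2))((0) + (-8*(r^3 + r)/(r^2 - 1)^3) - (0)) = (-r^2 - 1)/(r^3 - r)
This equals the proposed value (-r^2 - 1)/(r^3 - r).
Yes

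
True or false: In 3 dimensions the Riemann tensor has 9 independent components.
n^2(n^2-1)/12 = 9·8/12 = 6 independent components for n = 3.
False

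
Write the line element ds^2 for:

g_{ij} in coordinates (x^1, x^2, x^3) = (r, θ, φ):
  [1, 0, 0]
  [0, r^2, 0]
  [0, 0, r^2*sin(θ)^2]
ds^2 = g_{ij} dx^i dx^j; only the non-zero components contribute.
ds^2 = dr^2 + r^2 dθ^2 + r^2*sin(θ)^2 dφ^2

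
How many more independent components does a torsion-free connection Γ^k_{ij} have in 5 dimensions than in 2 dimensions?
Independent components in n dimensions: n × n(n+1)/2 = n^2(n+1)/2.
5D: 5 × 15 = 75
2D: 2 × 3 = 6
Difference = 75 - 6 = 69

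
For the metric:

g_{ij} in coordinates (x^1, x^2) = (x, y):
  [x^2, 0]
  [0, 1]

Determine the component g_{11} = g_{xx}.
With x^1 = x, x^2 = y, g_{11} = g_{xx} is the row-1, column-1 entry of the matrix.
g_{11} = x^2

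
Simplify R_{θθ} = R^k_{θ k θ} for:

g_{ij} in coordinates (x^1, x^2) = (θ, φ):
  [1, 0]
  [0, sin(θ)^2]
Non-zero Christoffel symbols (Γ^k_{ij} = Γ^k_{ji}):
Γ^θ_{φ φ} = -sin(2*θ)/2
Γ^φ_{θ φ} = 1/tan(θ)
R^θ_{θ θ θ} = 0 (a repeated index in an antisymmetric pair)
R^φ_{θ φ θ} = ∂_φ Γ^φ_{θ θ} - ∂_θ Γ^φ_{θ φ} + Γ^φ_{φ m} Γ^m_{θ θ} - Γ^φ_{θ m} Γ^m_{θ φ}
  = (0) - (-1/sin(θ)^2) + (0) - (1/tan(θ)^2) = 1
R_{θθ} = R^θ_{θ θ θ} + R^φ_{θ φ θ} = (0) + (1) = 1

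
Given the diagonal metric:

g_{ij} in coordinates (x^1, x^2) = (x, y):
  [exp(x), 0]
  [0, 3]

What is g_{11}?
With x^1 = x, x^2 = y, g_{11} = g_{xx} is the row-1, column-1 entry of the matrix.
g_{11} = exp(x)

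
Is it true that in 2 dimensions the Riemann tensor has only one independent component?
The number of independent components is n^2(n^2-1)/12 = 4·3/12 = 1 for n = 2 (e.g. R_{1212}).
Yes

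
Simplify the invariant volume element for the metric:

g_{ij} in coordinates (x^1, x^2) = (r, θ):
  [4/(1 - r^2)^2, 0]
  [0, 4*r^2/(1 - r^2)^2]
det(g) = 16*r^2/(1 - r^2)^4
√|det(g)| = 4*r/(r^2 - 1)^2
Volume element: dV = 4*r/(r^2 - 1)^2 dr dθ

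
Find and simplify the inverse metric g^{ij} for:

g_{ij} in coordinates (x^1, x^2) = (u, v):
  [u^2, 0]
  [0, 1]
The metric is diagonal, so g^{ij} is diagonal with entries 1/g_{ii}: diag(1/(u^2), 1).
g^{ij}:
  [1/u^2, 0]
  [0, 1]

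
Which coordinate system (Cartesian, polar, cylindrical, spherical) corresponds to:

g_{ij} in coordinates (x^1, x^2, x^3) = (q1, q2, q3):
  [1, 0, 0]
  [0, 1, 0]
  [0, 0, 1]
All components are constant and the metric is the identity, i.e. orthonormal rectilinear coordinates.
Cartesian (3D) coordinates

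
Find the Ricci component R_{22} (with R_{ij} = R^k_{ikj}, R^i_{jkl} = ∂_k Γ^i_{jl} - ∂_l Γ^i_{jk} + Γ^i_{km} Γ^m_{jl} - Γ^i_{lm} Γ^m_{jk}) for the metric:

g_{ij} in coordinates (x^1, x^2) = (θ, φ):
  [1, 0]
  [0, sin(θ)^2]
Non-zero Christoffel symbols (Γ^k_{ij} = Γ^k_{ji}):
Γ^θ_{φ φ} = -sin(2*θ)/2
Γ^φ_{θ φ} = 1/tan(θ)
R^θ_{φ θ φ} = ∂_θ Γ^θ_{φ φ} - ∂_φ Γ^θ_{φ θ} + Γ^θ_{θ m} Γ^m_{φ φ} - Γ^θ_{φ m} Γ^m_{φ θ}
  = (-cos(2*θ)) - (0) + (0) - (-cos(θ)^2) = sin(θ)^2
R^φ_{φ φ φ} = 0 (a repeated index in an antisymmetric pair)
R_{φφ} = R^θ_{φ θ φ} + R^φ_{φ φ φ} = (sin(θ)^2) + (0) = sin(θ)^2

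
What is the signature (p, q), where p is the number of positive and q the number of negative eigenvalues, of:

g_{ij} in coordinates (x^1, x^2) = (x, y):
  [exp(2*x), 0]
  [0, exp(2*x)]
The metric is diagonal, so its eigenvalues are the diagonal entries: exp(2*x), exp(2*x) (at a generic point, where coordinate-dependent entries are positive).
2 positive, 0 negative.
(2, 0) - Riemannian (positive definite)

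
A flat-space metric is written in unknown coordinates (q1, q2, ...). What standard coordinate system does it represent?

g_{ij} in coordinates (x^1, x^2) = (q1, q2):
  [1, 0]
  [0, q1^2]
The line element ds^2 = dq1^2 + q1^2 dq2^2 is dr^2 + r^2 dθ^2 with q1 = r, q2 = θ.
polar coordinates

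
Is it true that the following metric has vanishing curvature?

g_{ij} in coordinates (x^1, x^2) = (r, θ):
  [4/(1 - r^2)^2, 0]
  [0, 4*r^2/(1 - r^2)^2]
Non-zero Christoffel symbols:
Γ^r_{r r} = 2*r/(1 - r^2)
Γ^r_{θ θ} = (r^3 + r)/(r^2 - 1)
Γ^θ_{r θ} = (-r^2 - 1)/(r^3 - r)
Ricci tensor: R_{rr} = -4/(r^2 - 1)^2, R_{rθ} = 0, R_{θθ} = -4*r^2/(r^2 - 1)^2
The Ricci tensor is non-zero, so the Riemann tensor is non-zero: not flat.
No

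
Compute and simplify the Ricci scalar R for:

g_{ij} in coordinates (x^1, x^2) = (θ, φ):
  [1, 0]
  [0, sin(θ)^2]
Non-zero Christoffel symbols (Γ^k_{ij} = Γ^k_{ji}):
Γ^θ_{φ φ} = -sin(2*θ)/2
Γ^φ_{θ φ} = 1/tan(θ)
Ricci tensor (R_{ij} = R^k_{ikj}): R_{θθ} = 1, R_{θφ} = 0, R_{φφ} = sin(θ)^2
Inverse metric: g^{θθ} = 1, g^{φφ} = 1/sin(θ)^2
R = g^{ij} R_{ij} = (1)(1) + (1/sin(θ)^2)(sin(θ)^2) = 2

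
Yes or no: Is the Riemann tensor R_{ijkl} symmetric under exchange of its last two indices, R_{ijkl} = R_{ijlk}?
It is antisymmetric in the last pair: R_{ijkl} = -R_{ijlk}.
No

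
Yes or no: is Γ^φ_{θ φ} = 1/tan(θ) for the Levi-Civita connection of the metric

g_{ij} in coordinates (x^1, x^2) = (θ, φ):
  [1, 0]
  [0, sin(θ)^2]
Γ^φ_{θ φ} = (1/2) g^{φφ} (∂_θ g_{φφ} + ∂_φ g_{φθ} - ∂_φ g_{θφ}) = (1/2)(1/sin(θ)^2)((sin(2*θ)) + (0) - (0)) = 1/tan(θ)
This equals the proposed value 1/tan(θ).
Yes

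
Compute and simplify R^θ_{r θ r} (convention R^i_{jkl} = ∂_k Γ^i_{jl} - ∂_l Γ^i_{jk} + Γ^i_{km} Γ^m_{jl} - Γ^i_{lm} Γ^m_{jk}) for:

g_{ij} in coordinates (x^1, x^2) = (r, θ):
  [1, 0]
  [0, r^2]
Non-zero Christoffel symbols (Γ^k_{ij} = Γ^k_{ji}):
Γ^r_{θ θ} = -r
Γ^θ_{r θ} = 1/r
R^θ_{r θ r} = ∂_θ Γ^θ_{r r} - ∂_r Γ^θ_{r θ} + Γ^θ_{θ m} Γ^m_{r r} - Γ^θ_{r m} Γ^m_{r θ}
  = (0) - (-1/r^2) + (0) - (1/r^2) = 0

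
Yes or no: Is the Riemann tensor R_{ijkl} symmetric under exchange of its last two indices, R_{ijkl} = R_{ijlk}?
It is antisymmetric in the last pair: R_{ijkl} = -R_{ijlk}.
No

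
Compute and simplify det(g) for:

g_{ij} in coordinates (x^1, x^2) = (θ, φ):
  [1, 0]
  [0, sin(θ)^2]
For a 2×2 metric: det(g) = g_{11}·g_{22} - g_{12}·g_{21}
= (1)·(sin(θ)^2) - (0)·(0)
= sin(θ)^2 - 0
det(g) = sin(θ)^2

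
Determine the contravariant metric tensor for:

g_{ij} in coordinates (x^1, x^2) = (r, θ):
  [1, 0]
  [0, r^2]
The metric is diagonal, so g^{ij} is diagonal with entries 1/g_{ii}: diag(1, 1/(r^2)).
g^{ij}:
  [1, 0]
  [0, 1/r^2]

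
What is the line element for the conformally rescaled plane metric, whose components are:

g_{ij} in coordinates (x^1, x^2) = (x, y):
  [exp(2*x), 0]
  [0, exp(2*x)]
ds^2 = g_{ij} dx^i dx^j; only the non-zero components contribute.
ds^2 = exp(2*x) dx^2 + exp(2*x) dy^2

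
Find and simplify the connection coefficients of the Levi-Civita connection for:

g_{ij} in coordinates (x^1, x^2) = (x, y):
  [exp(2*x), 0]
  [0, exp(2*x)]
Using Γ^k_{ij} = (1/2) g^{km} (∂_i g_{mj} + ∂_j g_{mi} - ∂_m g_{ij}); the metric is diagonal, so only the m = k term contributes.
Non-zero symbols (using the symmetry Γ^k_{ij} = Γ^k_{ji}):
Γ^x_{x x} = (1/2) g^{xx} (∂_x g_{xx} + ∂_x g_{xx} - ∂_x g_{xx}) = (1/2)(exp(-2*x))((2*exp(2*x)) + (2*exp(2*x)) - (2*exp(2*x))) = 1
Γ^x_{y y} = (1/2) g^{xx} (∂_y g_{xy} + ∂_y g_{xy} - ∂_x g_{yy}) = (1/2)(exp(-2*x))((0) + (0) - (2*exp(2*x))) = -1
Γ^y_{x y} = (1/2) g^{yy} (∂_x g_{yy} + ∂_y g_{yx} - ∂_y g_{xy}) = (1/2)(exp(-2*x))((2*exp(2*x)) + (0) - (0)) = 1
All other Christoffel symbols are zero.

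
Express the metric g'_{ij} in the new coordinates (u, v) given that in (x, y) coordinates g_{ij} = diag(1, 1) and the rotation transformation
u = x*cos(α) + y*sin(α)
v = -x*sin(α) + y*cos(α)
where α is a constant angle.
Invert the transformation: x = u*cos(α) - v*sin(α), y = u*sin(α) + v*cos(α)
g'_{ij} = (∂x^k/∂x'^i)(∂x^l/∂x'^j) g_{kl}; with g_{kl} = δ_{kl} this is Σ_k (∂x^k/∂x'^i)(∂x^k/∂x'^j).
Jacobian: ∂x/∂u = cos(α), ∂x/∂v = -sin(α), ∂y/∂u = sin(α), ∂y/∂v = cos(α)
g'_{uu} = (cos(α))(cos(α)) + (sin(α))(sin(α)) = 1
g'_{uv} = (cos(α))(-sin(α)) + (sin(α))(cos(α)) = 0
g'_{vv} = (-sin(α))(-sin(α)) + (cos(α))(cos(α)) = 1
g'_{ij} = diag(1, 1)
The Euclidean metric is invariant under rotations.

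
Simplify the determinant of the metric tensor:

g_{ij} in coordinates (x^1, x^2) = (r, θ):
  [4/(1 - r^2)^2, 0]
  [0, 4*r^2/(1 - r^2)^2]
For a 2×2 metric: det(g) = g_{11}·g_{22} - g_{12}·g_{21}
= (4/(1 - r^2)^2)·(4*r^2/(1 - r^2)^2) - (0)·(0)
= 16*r^2/(1 - r^2)^4 - 0
det(g) = 16*r^2/(1 - r^2)^4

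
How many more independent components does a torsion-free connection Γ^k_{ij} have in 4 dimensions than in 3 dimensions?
Independent components in n dimensions: n × n(n+1)/2 = n^2(n+1)/2.
4D: 4 × 10 = 40
3D: 3 × 6 = 18
Difference = 40 - 18 = 22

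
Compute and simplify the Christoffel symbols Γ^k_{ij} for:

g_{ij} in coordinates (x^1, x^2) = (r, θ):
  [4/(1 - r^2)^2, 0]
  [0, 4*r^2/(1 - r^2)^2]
Using Γ^k_{ij} = (1/2) g^{km} (∂_i g_{mj} + ∂_j g_{mi} - ∂_m g_{ij}); the metric is diagonal, so only the m = k term contributes.
Non-zero symbols (using the symmetry Γ^k_{ij} = Γ^k_{ji}):
Γ^r_{r r} = (1/2) g^{rr} (∂_r g_{rr} + ∂_r g_{rr} - ∂_r g_{rr}) = (1/2)((1 - r^2)^2/4)((16*r/(1 - r^2)^3) + (16*r/(1 - r^2)^3) - (16*r/(1 - r^2)^3)) = 2*r/(1 - r^2)
Γ^r_{θ θ} = (1/2) g^{rr} (∂_θ g_{rθ} + ∂_θ g_{rθ} - ∂_r g_{θθ}) = (1/2)((1 - r^2)^2/4)((0) + (0) - (-8*(r^3 + r)/(r^2 - 1)^3)) = (r^3 + r)/(r^2 - 1)
Γ^θ_{r θ} = (1/2) g^{θθ} (∂_r g_{θθ} + ∂_θ g_{θr} - ∂_θ g_{rθ}) = (1/2)((1 - r^2)^2/(4*r^2))((-8*(r^3 + r)/(r^2 - 1)^3) + (0) - (0)) = (-r^2 - 1)/(r^3 - r)
All other Christoffel symbols are zero.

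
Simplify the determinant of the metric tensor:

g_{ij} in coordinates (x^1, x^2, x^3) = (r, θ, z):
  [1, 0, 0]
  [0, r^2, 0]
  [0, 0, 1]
Diagonal metric: det(g) = g_{11}·g_{22}·g_{33}
= (1)·(r^2)·(1)
det(g) = r^2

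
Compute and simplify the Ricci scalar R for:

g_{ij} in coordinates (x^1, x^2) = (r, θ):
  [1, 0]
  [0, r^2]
Non-zero Christoffel symbols (Γ^k_{ij} = Γ^k_{ji}):
Γ^r_{θ θ} = -r
Γ^θ_{r θ} = 1/r
Ricci tensor (R_{ij} = R^k_{ikj}): R_{rr} = 0, R_{rθ} = 0, R_{θθ} = 0
Inverse metric: g^{rr} = 1, g^{θθ} = 1/r^2
R = g^{ij} R_{ij} = (1)(0) + (1/r^2)(0) = 0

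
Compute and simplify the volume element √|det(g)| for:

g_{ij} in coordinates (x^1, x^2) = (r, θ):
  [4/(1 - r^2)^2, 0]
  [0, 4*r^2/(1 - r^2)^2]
det(g) = 16*r^2/(1 - r^2)^4
√|det(g)| = 4*r/(r^2 - 1)^2
Volume element: dV = 4*r/(r^2 - 1)^2 dr dθ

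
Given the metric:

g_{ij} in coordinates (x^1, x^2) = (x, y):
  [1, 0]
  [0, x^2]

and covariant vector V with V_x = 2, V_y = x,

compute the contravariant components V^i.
Inverse metric (diagonal): g^{xx} = 1, g^{yy} = 1/x^2
V^i = g^{ij} V_j:
V^x = (1)(2) + (0)(x) = 2
V^y = (0)(2) + (1/x^2)(x) = 1/x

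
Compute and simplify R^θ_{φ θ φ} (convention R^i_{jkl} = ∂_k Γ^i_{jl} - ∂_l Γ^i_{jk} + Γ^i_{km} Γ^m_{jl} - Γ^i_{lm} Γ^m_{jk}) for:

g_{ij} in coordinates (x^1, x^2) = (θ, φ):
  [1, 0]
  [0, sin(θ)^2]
Non-zero Christoffel symbols (Γ^k_{ij} = Γ^k_{ji}):
Γ^θ_{φ φ} = -sin(2*θ)/2
Γ^φ_{θ φ} = 1/tan(θ)
R^θ_{φ θ φ} = ∂_θ Γ^θ_{φ φ} - ∂_φ Γ^θ_{φ θ} + Γ^θ_{θ m} Γ^m_{φ φ} - Γ^θ_{φ m} Γ^m_{φ θ}
  = (-cos(2*θ)) - (0) + (0) - (-cos(θ)^2) = sin(θ)^2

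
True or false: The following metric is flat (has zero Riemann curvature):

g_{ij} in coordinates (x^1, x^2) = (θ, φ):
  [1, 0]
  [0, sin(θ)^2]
Non-zero Christoffel symbols:
Γ^θ_{φ φ} = -sin(2*θ)/2
Γ^φ_{θ φ} = 1/tan(θ)
Ricci tensor: R_{θθ} = 1, R_{θφ} = 0, R_{φφ} = sin(θ)^2
The Ricci tensor is non-zero, so the Riemann tensor is non-zero: not flat.
False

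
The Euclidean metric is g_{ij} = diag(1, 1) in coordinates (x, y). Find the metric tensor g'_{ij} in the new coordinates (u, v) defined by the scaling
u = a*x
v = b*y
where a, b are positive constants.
Invert the transformation: x = u/a, y = v/b
g'_{ij} = (∂x^k/∂x'^i)(∂x^l/∂x'^j) g_{kl}; with g_{kl} = δ_{kl} this is Σ_k (∂x^k/∂x'^i)(∂x^k/∂x'^j).
Jacobian: ∂x/∂u = 1/a, ∂x/∂v = 0, ∂y/∂u = 0, ∂y/∂v = 1/b
g'_{uu} = (1/a)(1/a) + (0)(0) = 1/a^2
g'_{uv} = (1/a)(0) + (0)(1/b) = 0
g'_{vv} = (0)(0) + (1/b)(1/b) = 1/b^2
g'_{ij} = diag(1/a^2, 1/b^2)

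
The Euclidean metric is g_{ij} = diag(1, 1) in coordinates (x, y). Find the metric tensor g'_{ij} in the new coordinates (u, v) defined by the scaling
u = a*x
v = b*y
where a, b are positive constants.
Invert the transformation: x = u/a, y = v/b
g'_{ij} = (∂x^k/∂x'^i)(∂x^l/∂x'^j) g_{kl}; with g_{kl} = δ_{kl} this is Σ_k (∂x^k/∂x'^i)(∂x^k/∂x'^j).
Jacobian: ∂x/∂u = 1/a, ∂x/∂v = 0, ∂y/∂u = 0, ∂y/∂v = 1/b
g'_{uu} = (1/a)(1/a) + (0)(0) = 1/a^2
g'_{uv} = (1/a)(0) + (0)(1/b) = 0
g'_{vv} = (0)(0) + (1/b)(1/b) = 1/b^2
g'_{ij} = diag(1/a^2, 1/b^2)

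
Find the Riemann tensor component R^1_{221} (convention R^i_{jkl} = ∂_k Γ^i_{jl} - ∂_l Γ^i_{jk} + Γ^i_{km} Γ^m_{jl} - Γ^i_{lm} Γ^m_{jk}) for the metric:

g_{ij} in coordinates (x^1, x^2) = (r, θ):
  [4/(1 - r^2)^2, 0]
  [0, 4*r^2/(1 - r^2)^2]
Non-zero Christoffel symbols (Γ^k_{ij} = Γ^k_{ji}):
Γ^r_{r r} = 2*r/(1 - r^2)
Γ^r_{θ θ} = (r^3 + r)/(r^2 - 1)
Γ^θ_{r θ} = (-r^2 - 1)/(r^3 - r)
R^r_{θ θ r} = ∂_θ Γ^r_{θ r} - ∂_r Γ^r_{θ θ} + Γ^r_{θ m} Γ^m_{θ r} - Γ^r_{r m} Γ^m_{θ θ}
  = (0) - ((r^4 - 4*r^2 - 1)/(r^2 - 1)^2) + (-(r^2 + 1)^2/(r^2 - 1)^2) - (-2*r^2*(r^2 + 1)/(r^2 - 1)^2) = 4*r^2/(r^2 - 1)^2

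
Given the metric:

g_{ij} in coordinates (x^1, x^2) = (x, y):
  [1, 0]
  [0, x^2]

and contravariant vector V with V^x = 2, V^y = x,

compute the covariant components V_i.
V_i = g_{ij} V^j:
V_x = (1)(2) + (0)(x) = 2
V_y = (0)(2) + (x^2)(x) = x^3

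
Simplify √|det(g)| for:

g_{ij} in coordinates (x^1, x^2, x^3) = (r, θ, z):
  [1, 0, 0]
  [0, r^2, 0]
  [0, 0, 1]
det(g) = r^2
√|det(g)| = r
Volume element: dV = r dr dθ dz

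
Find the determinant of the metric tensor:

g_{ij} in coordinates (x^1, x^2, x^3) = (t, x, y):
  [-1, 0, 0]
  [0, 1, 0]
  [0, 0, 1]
Diagonal metric: det(g) = g_{11}·g_{22}·g_{33}
= (-1)·(1)·(1)
det(g) = -1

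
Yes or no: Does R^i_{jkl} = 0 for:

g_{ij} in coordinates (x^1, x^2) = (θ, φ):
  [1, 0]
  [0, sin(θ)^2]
Non-zero Christoffel symbols:
Γ^θ_{φ φ} = -sin(2*θ)/2
Γ^φ_{θ φ} = 1/tan(θ)
Ricci tensor: R_{θθ} = 1, R_{θφ} = 0, R_{φφ} = sin(θ)^2
The Ricci tensor is non-zero, so the Riemann tensor is non-zero: not flat.
No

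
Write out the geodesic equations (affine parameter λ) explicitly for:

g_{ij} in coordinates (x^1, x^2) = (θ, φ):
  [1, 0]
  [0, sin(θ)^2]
Geodesic equation: d^2x^k/dλ^2 + Γ^k_{ij} (dx^i/dλ)(dx^j/dλ) = 0.
Non-zero Christoffel symbols:
Γ^θ_{φ φ} = -sin(2*θ)/2
Γ^φ_{θ φ} = 1/tan(θ)
Substituting (the symmetric pair Γ^k_{ij}, Γ^k_{ji} combines into a factor 2):
d^2θ/dλ^2 - (sin(2*θ)/2) (dφ/dλ)^2 = 0
d^2φ/dλ^2 + (2/tan(θ)) (dθ/dλ)(dφ/dλ) = 0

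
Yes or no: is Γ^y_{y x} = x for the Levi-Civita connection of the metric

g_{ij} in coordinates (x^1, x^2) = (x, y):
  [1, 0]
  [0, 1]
Γ^y_{y x} = (1/2) g^{yy} (∂_y g_{yx} + ∂_x g_{yy} - ∂_y g_{yx}) = (1/2)(1)((0) + (0) - (0)) = 0
This differs from the proposed value x.
No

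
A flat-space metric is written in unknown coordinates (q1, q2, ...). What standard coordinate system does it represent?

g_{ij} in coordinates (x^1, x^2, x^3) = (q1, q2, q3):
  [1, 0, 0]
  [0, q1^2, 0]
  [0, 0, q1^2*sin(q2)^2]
The line element ds^2 = dq1^2 + q1^2 dq2^2 + q1^2 sin(q2)^2 dq3^2 is dr^2 + r^2 dθ^2 + r^2 sin(θ)^2 dφ^2 with q1 = r, q2 = θ, q3 = φ.
spherical coordinates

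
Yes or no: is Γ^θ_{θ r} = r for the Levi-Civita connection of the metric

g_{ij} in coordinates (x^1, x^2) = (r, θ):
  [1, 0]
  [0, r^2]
Γ^θ_{θ r} = (1/2) g^{θθ} (∂_θ g_{θr} + ∂_r g_{θθ} - ∂_θ g_{θr}) = (1/2)(1/r^2)((0) + (2*r) - (0)) = 1/r
This differs from the proposed value r.
No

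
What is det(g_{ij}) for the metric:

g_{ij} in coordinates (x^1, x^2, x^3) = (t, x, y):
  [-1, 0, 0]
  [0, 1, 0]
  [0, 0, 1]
Diagonal metric: det(g) = g_{11}·g_{22}·g_{33}
= (-1)·(1)·(1)
det(g) = -1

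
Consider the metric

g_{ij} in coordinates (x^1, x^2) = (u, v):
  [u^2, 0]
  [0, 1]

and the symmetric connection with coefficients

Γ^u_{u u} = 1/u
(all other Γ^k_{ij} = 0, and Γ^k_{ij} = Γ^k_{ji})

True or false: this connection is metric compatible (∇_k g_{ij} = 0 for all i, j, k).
Using ∇_k g_{ij} = ∂_k g_{ij} - Γ^m_{ki} g_{mj} - Γ^m_{kj} g_{im}:
e.g. ∇_u g_{uu} = (2*u) - (u) - (u) = 0
Every component ∇_k g_{ij} vanishes: the connection is metric compatible.
True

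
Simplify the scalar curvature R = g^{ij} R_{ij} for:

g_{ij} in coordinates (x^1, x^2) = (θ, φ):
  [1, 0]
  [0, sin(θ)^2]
Non-zero Christoffel symbols (Γ^k_{ij} = Γ^k_{ji}):
Γ^θ_{φ φ} = -sin(2*θ)/2
Γ^φ_{θ φ} = 1/tan(θ)
Ricci tensor (R_{ij} = R^k_{ikj}): R_{θθ} = 1, R_{θφ} = 0, R_{φφ} = sin(θ)^2
Inverse metric: g^{θθ} = 1, g^{φφ} = 1/sin(θ)^2
R = g^{ij} R_{ij} = (1)(1) + (1/sin(θ)^2)(sin(θ)^2) = 2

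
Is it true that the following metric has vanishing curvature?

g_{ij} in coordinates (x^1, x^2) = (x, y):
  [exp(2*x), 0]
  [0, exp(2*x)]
Non-zero Christoffel symbols:
Γ^x_{x x} = 1
Γ^x_{y y} = -1
Γ^y_{x y} = 1
Ricci tensor: R_{xx} = 0, R_{xy} = 0, R_{yy} = 0
All R_{ij} vanish; in 2 dimensions the Riemann tensor is fully determined by the Ricci tensor, so R^i_{jkl} = 0: the metric is flat (curvilinear coordinates on flat space).
Yes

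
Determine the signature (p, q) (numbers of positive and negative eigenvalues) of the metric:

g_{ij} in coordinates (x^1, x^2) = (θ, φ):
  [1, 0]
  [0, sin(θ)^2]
The metric is diagonal, so its eigenvalues are the diagonal entries: 1, sin(θ)^2 (at a generic point, where coordinate-dependent entries are positive).
2 positive, 0 negative.
(2, 0) - Riemannian (positive definite)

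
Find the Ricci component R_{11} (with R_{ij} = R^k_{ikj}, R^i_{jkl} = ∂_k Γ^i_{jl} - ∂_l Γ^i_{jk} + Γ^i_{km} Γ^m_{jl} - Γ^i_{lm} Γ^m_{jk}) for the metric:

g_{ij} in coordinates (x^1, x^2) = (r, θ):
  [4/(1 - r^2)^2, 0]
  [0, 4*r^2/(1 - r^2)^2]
Non-zero Christoffel symbols (Γ^k_{ij} = Γ^k_{ji}):
Γ^r_{r r} = 2*r/(1 - r^2)
Γ^r_{θ θ} = (r^3 + r)/(r^2 - 1)
Γ^θ_{r θ} = (-r^2 - 1)/(r^3 - r)
R^r_{r r r} = 0 (a repeated index in an antisymmetric pair)
R^θ_{r θ r} = ∂_θ Γ^θ_{r r} - ∂_r Γ^θ_{r θ} + Γ^θ_{θ m} Γ^m_{r r} - Γ^θ_{r m} Γ^m_{r θ}
  = (0) - ((r^4 + 4*r^2 - 1)/(r^3 - r)^2) + (2*(r^2 + 1)/(r^2 - 1)^2) - ((r^2 + 1)^2/(r^3 - r)^2) = -4/(r^2 - 1)^2
R_{rr} = R^r_{r r r} + R^θ_{r θ r} = (0) + (-4/(r^2 - 1)^2) = -4/(r^2 - 1)^2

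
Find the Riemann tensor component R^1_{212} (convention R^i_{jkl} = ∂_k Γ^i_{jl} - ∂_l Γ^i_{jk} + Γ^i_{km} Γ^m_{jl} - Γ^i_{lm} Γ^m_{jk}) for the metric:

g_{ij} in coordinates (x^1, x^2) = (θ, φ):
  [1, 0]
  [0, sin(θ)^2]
Non-zero Christoffel symbols (Γ^k_{ij} = Γ^k_{ji}):
Γ^θ_{φ φ} = -sin(2*θ)/2
Γ^φ_{θ φ} = 1/tan(θ)
R^θ_{φ θ φ} = ∂_θ Γ^θ_{φ φ} - ∂_φ Γ^θ_{φ θ} + Γ^θ_{θ m} Γ^m_{φ φ} - Γ^θ_{φ m} Γ^m_{φ θ}
  = (-cos(2*θ)) - (0) + (0) - (-cos(θ)^2) = sin(θ)^2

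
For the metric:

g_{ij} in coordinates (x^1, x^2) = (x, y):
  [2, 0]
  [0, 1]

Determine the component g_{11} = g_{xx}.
With x^1 = x, x^2 = y, g_{11} = g_{xx} is the row-1, column-1 entry of the matrix.
g_{11} = 2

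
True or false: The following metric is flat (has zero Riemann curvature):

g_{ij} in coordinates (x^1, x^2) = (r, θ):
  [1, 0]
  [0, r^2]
Non-zero Christoffel symbols:
Γ^r_{θ θ} = -r
Γ^θ_{r θ} = 1/r
Ricci tensor: R_{rr} = 0, R_{rθ} = 0, R_{θθ} = 0
All R_{ij} vanish; in 2 dimensions the Riemann tensor is fully determined by the Ricci tensor, so R^i_{jkl} = 0: the metric is flat (curvilinear coordinates on flat space).
True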